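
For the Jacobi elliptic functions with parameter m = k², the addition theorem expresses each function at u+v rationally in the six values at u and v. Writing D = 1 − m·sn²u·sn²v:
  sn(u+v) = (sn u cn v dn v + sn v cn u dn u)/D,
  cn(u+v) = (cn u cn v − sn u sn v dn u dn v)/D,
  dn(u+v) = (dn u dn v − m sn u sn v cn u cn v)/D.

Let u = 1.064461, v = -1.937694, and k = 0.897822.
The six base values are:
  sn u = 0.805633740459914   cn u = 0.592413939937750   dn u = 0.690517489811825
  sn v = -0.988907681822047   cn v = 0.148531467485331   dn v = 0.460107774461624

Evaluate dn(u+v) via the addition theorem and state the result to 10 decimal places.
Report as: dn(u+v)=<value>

dn(u+v)=0.7662871329

m = k² = 0.806084343684
D = 1 − m·sn²u·sn²v = 0.4883567134298128
dn(u+v) = (dn u·dn v − m·sn u·sn v·cn u·cn v)/D = 0.3742214657495725/0.4883567134298128 = 0.7662871328651368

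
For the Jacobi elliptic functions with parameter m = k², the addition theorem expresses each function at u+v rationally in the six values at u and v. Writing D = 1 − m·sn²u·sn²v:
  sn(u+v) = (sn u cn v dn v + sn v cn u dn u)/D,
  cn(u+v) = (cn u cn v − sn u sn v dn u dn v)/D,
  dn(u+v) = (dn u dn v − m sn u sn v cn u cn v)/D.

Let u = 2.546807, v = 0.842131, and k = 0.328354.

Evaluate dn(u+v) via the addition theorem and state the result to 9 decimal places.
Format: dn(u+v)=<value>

dn(u+v)=0.998680522

sn u = 0.6286140452554252, cn u = -0.7777174179016503, dn u = 0.9784660259135901
sn v = 0.7398441923832721, cn v = 0.6727782480109949, dn v = 0.9700436208942799
m = k² = 0.107816349316
D = 1 − m·sn²u·sn²v = 0.9766797435948334
dn(u+v) = (dn u·dn v − m·sn u·sn v·cn u·cn v)/D = 0.9753910358077462/0.9766797435948334 = 0.9986805216392183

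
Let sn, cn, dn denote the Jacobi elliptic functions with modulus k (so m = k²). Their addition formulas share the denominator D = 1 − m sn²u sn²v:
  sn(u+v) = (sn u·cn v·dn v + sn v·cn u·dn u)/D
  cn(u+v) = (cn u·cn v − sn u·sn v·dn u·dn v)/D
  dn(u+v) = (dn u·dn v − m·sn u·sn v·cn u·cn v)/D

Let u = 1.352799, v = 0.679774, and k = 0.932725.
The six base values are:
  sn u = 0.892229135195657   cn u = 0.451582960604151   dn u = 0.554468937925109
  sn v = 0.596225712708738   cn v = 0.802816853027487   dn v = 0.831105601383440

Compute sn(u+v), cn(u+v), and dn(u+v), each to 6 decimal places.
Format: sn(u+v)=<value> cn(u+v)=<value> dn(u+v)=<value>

m = k² = 0.869975925625
D = 1 − m·sn²u·sn²v = 0.753803746874195
sn(u+v) = (sn u·cn v·dn v + sn v·cn u·dn u)/D = 0.7446063010394785/0.753803746874195 = 0.987798620167576
cn(u+v) = (cn u·cn v − sn u·sn v·dn u·dn v)/D = 0.1173948263505718/0.753803746874195 = 0.1557365917022488
dn(u+v) = (dn u·dn v − m·sn u·sn v·cn u·cn v)/D = 0.293039082165661/0.753803746874195 = 0.3887471817177998

sn(u+v)=0.987799 cn(u+v)=0.155737 dn(u+v)=0.388747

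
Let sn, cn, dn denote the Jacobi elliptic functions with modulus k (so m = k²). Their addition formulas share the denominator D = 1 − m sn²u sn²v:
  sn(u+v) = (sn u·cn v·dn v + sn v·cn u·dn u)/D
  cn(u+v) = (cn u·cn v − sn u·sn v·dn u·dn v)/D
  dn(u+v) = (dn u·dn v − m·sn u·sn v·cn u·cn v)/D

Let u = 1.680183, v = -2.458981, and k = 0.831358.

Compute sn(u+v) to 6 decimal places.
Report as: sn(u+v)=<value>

sn(u+v)=-0.667735

sn u = 0.9767523144130515, cn u = 0.214370978186758, dn u = 0.5836145111838908
sn v = -0.9749514580009981, cn v = -0.2224177478119226, dn v = 0.5856920099615435
m = k² = 0.691156124164
D = 1 − m·sn²u·sn²v = 0.3732258961138062
sn(u+v) = (sn u·cn v·dn v + sn v·cn u·dn u)/D = -0.2492160515538062/0.3732258961138062 = -0.667735154898828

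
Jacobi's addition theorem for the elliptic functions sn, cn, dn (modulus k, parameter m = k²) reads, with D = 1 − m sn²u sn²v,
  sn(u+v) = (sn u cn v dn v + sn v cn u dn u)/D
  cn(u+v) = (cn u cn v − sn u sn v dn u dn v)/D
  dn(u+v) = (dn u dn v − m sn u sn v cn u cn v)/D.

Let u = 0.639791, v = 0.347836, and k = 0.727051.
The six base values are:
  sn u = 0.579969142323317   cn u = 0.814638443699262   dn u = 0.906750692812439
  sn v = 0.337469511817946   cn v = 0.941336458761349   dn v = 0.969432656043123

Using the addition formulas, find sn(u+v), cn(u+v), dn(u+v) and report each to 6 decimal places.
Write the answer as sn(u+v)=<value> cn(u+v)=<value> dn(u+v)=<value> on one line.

sn(u+v)=0.794629 cn(u+v)=0.607096 dn(u+v)=0.816224

m = k² = 0.528603156601
D = 1 − m·sn²u·sn²v = 0.9797507653439933
sn(u+v) = (sn u·cn v·dn v + sn v·cn u·dn u)/D = 0.7785379215806981/0.9797507653439933 = 0.794628541379451
cn(u+v) = (cn u·cn v − sn u·sn v·dn u·dn v)/D = 0.5948027125467294/0.9797507653439933 = 0.6070959407088521
dn(u+v) = (dn u·dn v − m·sn u·sn v·cn u·cn v)/D = 0.7996961499174271/0.9797507653439933 = 0.8162240624906799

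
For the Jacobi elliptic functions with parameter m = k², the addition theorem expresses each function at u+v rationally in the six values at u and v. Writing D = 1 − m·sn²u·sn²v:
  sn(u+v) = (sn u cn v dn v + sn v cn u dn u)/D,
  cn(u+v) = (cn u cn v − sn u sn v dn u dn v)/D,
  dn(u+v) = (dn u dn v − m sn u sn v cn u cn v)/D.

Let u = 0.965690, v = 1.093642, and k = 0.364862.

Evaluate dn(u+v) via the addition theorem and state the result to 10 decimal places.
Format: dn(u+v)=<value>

dn(u+v)=0.9420326454

sn u = 0.8129224611109986, cn u = 0.5823719363269807, dn u = 0.9550003987842759
sn v = 0.8776073088657301, cn v = 0.479380236790641, dn v = 0.9473480884407922
m = k² = 0.133124279044
D = 1 − m·sn²u·sn²v = 0.9322427177105249
dn(u+v) = (dn u·dn v − m·sn u·sn v·cn u·cn v)/D = 0.8782030735375142/0.9322427177105249 = 0.9420326454190754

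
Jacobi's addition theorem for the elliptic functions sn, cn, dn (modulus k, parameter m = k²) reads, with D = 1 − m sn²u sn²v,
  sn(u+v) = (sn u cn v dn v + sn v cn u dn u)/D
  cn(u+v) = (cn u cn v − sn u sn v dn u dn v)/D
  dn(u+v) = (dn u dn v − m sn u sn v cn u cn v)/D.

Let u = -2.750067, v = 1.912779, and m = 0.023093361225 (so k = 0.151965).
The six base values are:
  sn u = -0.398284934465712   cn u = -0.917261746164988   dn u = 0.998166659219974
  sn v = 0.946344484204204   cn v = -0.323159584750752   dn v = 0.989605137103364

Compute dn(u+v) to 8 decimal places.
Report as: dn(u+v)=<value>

dn(u+v)=0.99363083

m = k² = 0.023093361225
D = 1 − m·sn²u·sn²v = 0.9967192478860369
dn(u+v) = (dn u·dn v − m·sn u·sn v·cn u·cn v)/D = 0.9903709778148944/0.9967192478860369 = 0.9936308342749408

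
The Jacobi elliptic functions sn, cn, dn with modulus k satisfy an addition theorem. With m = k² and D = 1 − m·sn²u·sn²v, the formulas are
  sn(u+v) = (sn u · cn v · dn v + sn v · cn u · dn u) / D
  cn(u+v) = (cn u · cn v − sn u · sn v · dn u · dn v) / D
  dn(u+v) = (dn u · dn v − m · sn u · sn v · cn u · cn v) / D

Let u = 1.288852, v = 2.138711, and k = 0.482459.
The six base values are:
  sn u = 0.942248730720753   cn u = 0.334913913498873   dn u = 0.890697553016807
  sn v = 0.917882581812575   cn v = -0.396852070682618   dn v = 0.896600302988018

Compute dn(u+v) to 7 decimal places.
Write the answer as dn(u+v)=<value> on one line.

m = k² = 0.232766686681
D = 1 − m·sn²u·sn²v = 0.8258890023740645
dn(u+v) = (dn u·dn v − m·sn u·sn v·cn u·cn v)/D = 0.8253565687664925/0.8258890023740645 = 0.9993553206229391

dn(u+v)=0.9993553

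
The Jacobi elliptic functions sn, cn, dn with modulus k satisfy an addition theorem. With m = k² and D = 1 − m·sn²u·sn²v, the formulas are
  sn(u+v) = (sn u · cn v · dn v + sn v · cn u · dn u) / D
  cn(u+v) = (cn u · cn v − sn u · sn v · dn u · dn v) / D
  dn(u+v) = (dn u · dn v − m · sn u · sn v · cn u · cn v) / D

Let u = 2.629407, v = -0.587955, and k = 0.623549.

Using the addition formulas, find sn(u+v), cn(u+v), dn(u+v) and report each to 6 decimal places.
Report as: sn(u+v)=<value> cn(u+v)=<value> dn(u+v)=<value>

sn u = 0.7637756986787607, cn u = -0.6454817442095253, dn u = 0.8793090691480534
sn v = -0.5444428469202134, cn v = 0.8387979413645536, dn v = 0.9406108215119744
m = k² = 0.388813355401
D = 1 − m·sn²u·sn²v = 0.932767781988793
sn(u+v) = (sn u·cn v·dn v + sn v·cn u·dn u)/D = 0.9116193554697017/0.932767781988793 = 0.9773272330718801
cn(u+v) = (cn u·cn v − sn u·sn v·dn u·dn v)/D = -0.197499078097337/0.932767781988793 = -0.2117344551462112
dn(u+v) = (dn u·dn v − m·sn u·sn v·cn u·cn v)/D = 0.7395488183462246/0.932767781988793 = 0.7928541622325353

sn(u+v)=0.977327 cn(u+v)=-0.211734 dn(u+v)=0.792854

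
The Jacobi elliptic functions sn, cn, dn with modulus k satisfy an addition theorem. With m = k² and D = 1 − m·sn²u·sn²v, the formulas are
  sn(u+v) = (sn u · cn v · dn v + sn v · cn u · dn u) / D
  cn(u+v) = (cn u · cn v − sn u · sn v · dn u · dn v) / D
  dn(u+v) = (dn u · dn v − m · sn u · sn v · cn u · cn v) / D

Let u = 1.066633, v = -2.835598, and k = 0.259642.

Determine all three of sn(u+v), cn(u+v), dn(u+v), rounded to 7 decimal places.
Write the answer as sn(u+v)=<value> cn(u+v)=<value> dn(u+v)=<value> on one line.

sn u = 0.8702907576378859, cn u = 0.4925383205092519, dn u = 0.9741356455022067
sn v = -0.3527733556016775, cn v = -0.9357088006305874, dn v = 0.995796362892996
m = k² = 0.067413968164
D = 1 − m·sn²u·sn²v = 0.9936456638348225
sn(u+v) = (sn u·cn v·dn v + sn v·cn u·dn u)/D = -0.9801758873563241/0.9936456638348225 = -0.9864440846785223
cn(u+v) = (cn u·cn v − sn u·sn v·dn u·dn v)/D = -0.1630550063720452/0.9936456638348225 = -0.1640977385668444
dn(u+v) = (dn u·dn v − m·sn u·sn v·cn u·cn v)/D = 0.9605019978681995/0.9936456638348225 = 0.9666443812186428

sn(u+v)=-0.9864441 cn(u+v)=-0.1640977 dn(u+v)=0.9666444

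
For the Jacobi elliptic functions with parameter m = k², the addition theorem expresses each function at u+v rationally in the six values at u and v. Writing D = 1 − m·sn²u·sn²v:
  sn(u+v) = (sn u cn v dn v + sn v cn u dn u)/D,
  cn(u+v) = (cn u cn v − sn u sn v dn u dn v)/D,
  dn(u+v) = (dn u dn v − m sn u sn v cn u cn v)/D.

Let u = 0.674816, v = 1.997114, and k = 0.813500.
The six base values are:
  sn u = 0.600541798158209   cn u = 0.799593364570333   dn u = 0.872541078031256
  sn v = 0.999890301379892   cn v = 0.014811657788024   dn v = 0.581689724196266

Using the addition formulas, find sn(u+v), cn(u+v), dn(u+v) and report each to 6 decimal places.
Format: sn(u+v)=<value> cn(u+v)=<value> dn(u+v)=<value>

m = k² = 0.66178225
D = 1 − m·sn²u·sn²v = 0.7613802939726659
sn(u+v) = (sn u·cn v·dn v + sn v·cn u·dn u)/D = 0.7027756634876275/0.7613802939726659 = 0.923028438023716
cn(u+v) = (cn u·cn v − sn u·sn v·dn u·dn v)/D = -0.2929271562341534/0.7613802939726659 = -0.3847317280904957
dn(u+v) = (dn u·dn v − m·sn u·sn v·cn u·cn v)/D = 0.5028418361835418/0.7613802939726659 = 0.6604345294515781

sn(u+v)=0.923028 cn(u+v)=-0.384732 dn(u+v)=0.660435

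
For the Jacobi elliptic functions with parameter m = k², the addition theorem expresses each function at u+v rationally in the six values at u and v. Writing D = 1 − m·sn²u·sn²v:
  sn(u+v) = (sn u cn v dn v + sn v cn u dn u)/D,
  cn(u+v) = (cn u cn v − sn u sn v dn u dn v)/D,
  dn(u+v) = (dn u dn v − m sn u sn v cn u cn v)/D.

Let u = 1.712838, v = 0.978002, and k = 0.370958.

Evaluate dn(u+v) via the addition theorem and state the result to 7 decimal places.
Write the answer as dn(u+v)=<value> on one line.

sn u = 0.997003330355459, cn u = -0.07735864050074513, dn u = 0.9290929280448254
sn v = 0.819381464878597, cn v = 0.5732486502499631, dn v = 0.9526860361782213
m = k² = 0.137609837764
D = 1 − m·sn²u·sn²v = 0.9081635743905311
dn(u+v) = (dn u·dn v − m·sn u·sn v·cn u·cn v)/D = 0.8901190762025425/0.9081635743905311 = 0.980130784038439

dn(u+v)=0.9801308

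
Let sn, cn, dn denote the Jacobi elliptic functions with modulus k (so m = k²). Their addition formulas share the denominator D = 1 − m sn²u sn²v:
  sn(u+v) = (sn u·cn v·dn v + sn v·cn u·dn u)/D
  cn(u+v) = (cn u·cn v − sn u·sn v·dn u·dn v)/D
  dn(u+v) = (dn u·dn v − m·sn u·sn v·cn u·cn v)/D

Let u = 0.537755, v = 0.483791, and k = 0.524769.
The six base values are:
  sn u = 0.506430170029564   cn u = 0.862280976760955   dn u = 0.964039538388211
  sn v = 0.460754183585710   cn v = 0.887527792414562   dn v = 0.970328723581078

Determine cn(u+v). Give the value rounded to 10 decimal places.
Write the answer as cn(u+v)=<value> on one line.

m = k² = 0.275382503361
D = 1 − m·sn²u·sn²v = 0.9850061190295082
cn(u+v) = (cn u·cn v − sn u·sn v·dn u·dn v)/D = 0.5470240382118303/0.9850061190295082 = 0.5553509035566132

cn(u+v)=0.5553509036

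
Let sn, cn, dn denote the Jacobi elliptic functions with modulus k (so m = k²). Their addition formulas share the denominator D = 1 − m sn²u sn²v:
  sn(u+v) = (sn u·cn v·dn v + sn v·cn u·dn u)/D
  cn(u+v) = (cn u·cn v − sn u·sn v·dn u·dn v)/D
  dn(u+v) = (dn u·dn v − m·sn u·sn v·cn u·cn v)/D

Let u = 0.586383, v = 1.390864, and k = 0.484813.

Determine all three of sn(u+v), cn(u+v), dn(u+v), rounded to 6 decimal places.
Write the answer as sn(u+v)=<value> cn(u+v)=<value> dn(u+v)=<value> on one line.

sn u = 0.5472138222615831, cn u = 0.8369928510601919, dn u = 0.9641669116452582
sn v = 0.968489589214567, cn v = 0.249054041490997, dn v = 0.8829131454449286
m = k² = 0.235043644969
D = 1 − m·sn²u·sn²v = 0.933983492593049
sn(u+v) = (sn u·cn v·dn v + sn v·cn u·dn u)/D = 0.9019004218898245/0.933983492593049 = 0.9656492101223853
cn(u+v) = (cn u·cn v − sn u·sn v·dn u·dn v)/D = -0.2426948566230166/0.933983492593049 = -0.2598491927830704
dn(u+v) = (dn u·dn v − m·sn u·sn v·cn u·cn v)/D = 0.8253089938736088/0.933983492593049 = 0.8836440905205684

sn(u+v)=0.965649 cn(u+v)=-0.259849 dn(u+v)=0.883644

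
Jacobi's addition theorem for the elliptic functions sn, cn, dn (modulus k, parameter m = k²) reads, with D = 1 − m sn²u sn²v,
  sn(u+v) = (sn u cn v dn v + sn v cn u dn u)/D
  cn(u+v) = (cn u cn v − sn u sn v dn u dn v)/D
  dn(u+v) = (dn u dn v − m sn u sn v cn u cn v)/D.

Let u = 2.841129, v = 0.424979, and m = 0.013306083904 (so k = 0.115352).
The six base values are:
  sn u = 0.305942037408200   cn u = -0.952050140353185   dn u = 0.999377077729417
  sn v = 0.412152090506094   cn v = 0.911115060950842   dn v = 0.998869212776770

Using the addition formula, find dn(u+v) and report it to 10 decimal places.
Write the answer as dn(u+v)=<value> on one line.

m = k² = 0.013306083904
D = 1 − m·sn²u·sn²v = 0.9997884351177057
dn(u+v) = (dn u·dn v − m·sn u·sn v·cn u·cn v)/D = 0.9997023868414054/0.9997884351177057 = 0.9999139335150539

dn(u+v)=0.9999139335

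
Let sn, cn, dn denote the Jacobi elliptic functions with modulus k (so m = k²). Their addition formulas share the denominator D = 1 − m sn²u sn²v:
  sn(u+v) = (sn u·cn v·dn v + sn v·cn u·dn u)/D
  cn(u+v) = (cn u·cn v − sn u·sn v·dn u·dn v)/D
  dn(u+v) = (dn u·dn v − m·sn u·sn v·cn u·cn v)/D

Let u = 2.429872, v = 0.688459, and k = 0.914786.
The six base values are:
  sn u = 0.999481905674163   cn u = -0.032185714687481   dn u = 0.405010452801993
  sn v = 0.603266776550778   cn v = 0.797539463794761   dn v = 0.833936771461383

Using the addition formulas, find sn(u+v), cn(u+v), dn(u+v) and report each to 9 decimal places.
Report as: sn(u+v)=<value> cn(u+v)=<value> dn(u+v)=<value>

sn(u+v)=0.944123400 cn(u+v)=-0.329592181 dn(u+v)=0.504056179

m = k² = 0.836833425796
D = 1 − m·sn²u·sn²v = 0.6957660277433147
sn(u+v) = (sn u·cn v·dn v + sn v·cn u·dn u)/D = 0.6568889875571142/0.6957660277433147 = 0.944123399769465
cn(u+v) = (cn u·cn v − sn u·sn v·dn u·dn v)/D = -0.2293190427938779/0.6957660277433147 = -0.3295921813510553
dn(u+v) = (dn u·dn v − m·sn u·sn v·cn u·cn v)/D = 0.3507051650917467/0.6957660277433147 = 0.5040561785249028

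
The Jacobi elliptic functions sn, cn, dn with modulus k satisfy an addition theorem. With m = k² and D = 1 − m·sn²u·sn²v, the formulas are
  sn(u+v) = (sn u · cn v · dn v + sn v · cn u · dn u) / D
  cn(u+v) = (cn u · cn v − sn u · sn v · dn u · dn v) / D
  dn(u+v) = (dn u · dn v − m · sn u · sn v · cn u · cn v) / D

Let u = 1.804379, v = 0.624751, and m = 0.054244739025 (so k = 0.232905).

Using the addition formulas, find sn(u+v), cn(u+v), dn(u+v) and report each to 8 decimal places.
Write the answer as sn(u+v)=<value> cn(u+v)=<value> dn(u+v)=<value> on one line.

sn u = 0.9788837867711824, cn u = -0.2044175432699215, dn u = 0.9736641928806412
sn v = 0.5832416645906681, cn v = 0.8122986893289356, dn v = 0.9907308017809228
m = k² = 0.054244739025
D = 1 − m·sn²u·sn²v = 0.9823185866766523
sn(u+v) = (sn u·cn v·dn v + sn v·cn u·dn u)/D = 0.671690704826146/0.9823185866766523 = 0.6837809178574008
cn(u+v) = (cn u·cn v − sn u·sn v·dn u·dn v)/D = -0.7167854649618468/0.9823185866766523 = -0.7296873689287012
dn(u+v) = (dn u·dn v − m·sn u·sn v·cn u·cn v)/D = 0.9697815699713391/0.9823185866766523 = 0.9872373210938337

sn(u+v)=0.68378092 cn(u+v)=-0.72968737 dn(u+v)=0.98723732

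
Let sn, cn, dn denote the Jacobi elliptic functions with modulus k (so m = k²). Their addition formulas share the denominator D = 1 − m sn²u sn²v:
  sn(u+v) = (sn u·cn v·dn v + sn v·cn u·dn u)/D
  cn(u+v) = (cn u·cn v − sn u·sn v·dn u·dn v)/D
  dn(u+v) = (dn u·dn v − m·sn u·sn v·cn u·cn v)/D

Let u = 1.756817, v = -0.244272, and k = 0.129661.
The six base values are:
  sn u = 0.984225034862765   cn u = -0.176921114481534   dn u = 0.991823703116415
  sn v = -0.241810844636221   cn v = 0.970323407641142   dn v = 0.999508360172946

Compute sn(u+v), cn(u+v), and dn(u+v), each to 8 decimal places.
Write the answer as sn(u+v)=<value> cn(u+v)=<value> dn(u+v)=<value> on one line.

sn(u+v)=0.99792901 cn(u+v)=0.06432486 dn(u+v)=0.99159346

m = k² = 0.016811974921
D = 1 − m·sn²u·sn²v = 0.9990477322056876
sn(u+v) = (sn u·cn v·dn v + sn v·cn u·dn u)/D = 0.9969787158612316/0.9990477322056876 = 0.997929011519912
cn(u+v) = (cn u·cn v − sn u·sn v·dn u·dn v)/D = 0.06426360824772475/0.9990477322056876 = 0.06432486274288837
dn(u+v) = (dn u·dn v − m·sn u·sn v·cn u·cn v)/D = 0.9906491964102666/0.9990477322056876 = 0.9915934589262529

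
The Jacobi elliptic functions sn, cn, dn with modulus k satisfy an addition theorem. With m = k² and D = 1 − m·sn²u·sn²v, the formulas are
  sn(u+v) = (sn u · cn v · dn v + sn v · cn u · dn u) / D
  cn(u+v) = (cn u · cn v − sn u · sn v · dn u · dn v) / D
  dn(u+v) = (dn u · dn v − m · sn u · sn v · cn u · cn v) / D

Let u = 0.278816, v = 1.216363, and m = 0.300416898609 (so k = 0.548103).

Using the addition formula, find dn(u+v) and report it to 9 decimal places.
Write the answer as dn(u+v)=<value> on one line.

dn(u+v)=0.842373805

sn u = 0.2741913004713966, cn u = 0.9616751690387999, dn u = 0.9886427041271916
sn v = 0.9125395101895628, cn v = 0.4089885601615193, dn v = 0.8659297485413674
m = k² = 0.300416898609
D = 1 − m·sn²u·sn²v = 0.9811923274274035
dn(u+v) = (dn u·dn v − m·sn u·sn v·cn u·cn v)/D = 0.8265307145465212/0.9811923274274035 = 0.8423738052595754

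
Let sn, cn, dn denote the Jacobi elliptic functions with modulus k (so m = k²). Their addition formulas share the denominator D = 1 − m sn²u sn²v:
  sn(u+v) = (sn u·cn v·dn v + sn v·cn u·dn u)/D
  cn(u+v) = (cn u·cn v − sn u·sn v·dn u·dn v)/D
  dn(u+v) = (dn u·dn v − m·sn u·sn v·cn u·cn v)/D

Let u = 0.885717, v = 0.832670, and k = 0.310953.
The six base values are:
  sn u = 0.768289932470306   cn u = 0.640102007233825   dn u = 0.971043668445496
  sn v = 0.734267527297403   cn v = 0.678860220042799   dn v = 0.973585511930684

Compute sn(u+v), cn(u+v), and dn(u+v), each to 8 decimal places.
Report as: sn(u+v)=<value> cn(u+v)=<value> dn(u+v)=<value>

m = k² = 0.096691768209
D = 1 − m·sn²u·sn²v = 0.9692285167152768
sn(u+v) = (sn u·cn v·dn v + sn v·cn u·dn u)/D = 0.9641811583999102/0.9692285167152768 = 0.9947923959847238
cn(u+v) = (cn u·cn v − sn u·sn v·dn u·dn v)/D = -0.09878568418907174/0.9692285167152768 = -0.1019219745244983
dn(u+v) = (dn u·dn v − m·sn u·sn v·cn u·cn v)/D = 0.921691309034172/0.9692285167152768 = 0.9509535606296347

sn(u+v)=0.99479240 cn(u+v)=-0.10192197 dn(u+v)=0.95095356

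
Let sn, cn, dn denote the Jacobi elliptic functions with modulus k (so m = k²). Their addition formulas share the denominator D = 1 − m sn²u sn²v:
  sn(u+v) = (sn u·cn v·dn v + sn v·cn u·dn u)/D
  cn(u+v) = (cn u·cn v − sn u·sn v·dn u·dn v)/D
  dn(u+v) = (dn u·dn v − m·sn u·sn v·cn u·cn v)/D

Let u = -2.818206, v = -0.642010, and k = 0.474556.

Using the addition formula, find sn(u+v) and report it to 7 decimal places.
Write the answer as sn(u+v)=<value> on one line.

sn u = -0.4983806977939323, cn u = -0.8669582919993517, dn u = 0.9716291641151179
sn v = -0.5914803616935429, cn v = 0.8063194042877026, dn v = 0.9597983187113315
m = k² = 0.225203397136
D = 1 − m·sn²u·sn²v = 0.9804305768256328
sn(u+v) = (sn u·cn v·dn v + sn v·cn u·dn u)/D = 0.1125417372981056/0.9804305768256328 = 0.1147880736874661

sn(u+v)=0.1147881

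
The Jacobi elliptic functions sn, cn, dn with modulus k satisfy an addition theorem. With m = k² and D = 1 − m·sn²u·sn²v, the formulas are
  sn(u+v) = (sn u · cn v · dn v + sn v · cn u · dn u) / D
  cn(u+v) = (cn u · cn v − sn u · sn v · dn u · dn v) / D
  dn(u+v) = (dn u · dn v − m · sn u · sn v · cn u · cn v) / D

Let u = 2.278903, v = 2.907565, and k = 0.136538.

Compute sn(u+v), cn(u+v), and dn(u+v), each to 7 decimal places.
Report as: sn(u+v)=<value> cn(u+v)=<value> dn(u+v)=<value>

sn(u+v)=-0.9013482 cn(u+v)=0.4330951 dn(u+v)=0.9923982

sn u = 0.7679848880502835, cn u = -0.6404679630757448, dn u = 0.9944870863000883
sn v = 0.2462195897239348, cn v = -0.9692140700774918, dn v = 0.9994347441754437
m = k² = 0.018642625444
D = 1 − m·sn²u·sn²v = 0.9993334117878967
sn(u+v) = (sn u·cn v·dn v + sn v·cn u·dn u)/D = -0.9007474115795021/0.9993334117878967 = -0.9013482396910802
cn(u+v) = (cn u·cn v − sn u·sn v·dn u·dn v)/D = 0.4328063867925993/0.9993334117878967 = 0.43309508286956
dn(u+v) = (dn u·dn v − m·sn u·sn v·cn u·cn v)/D = 0.9917366839067446/0.9993334117878967 = 0.9923982048518112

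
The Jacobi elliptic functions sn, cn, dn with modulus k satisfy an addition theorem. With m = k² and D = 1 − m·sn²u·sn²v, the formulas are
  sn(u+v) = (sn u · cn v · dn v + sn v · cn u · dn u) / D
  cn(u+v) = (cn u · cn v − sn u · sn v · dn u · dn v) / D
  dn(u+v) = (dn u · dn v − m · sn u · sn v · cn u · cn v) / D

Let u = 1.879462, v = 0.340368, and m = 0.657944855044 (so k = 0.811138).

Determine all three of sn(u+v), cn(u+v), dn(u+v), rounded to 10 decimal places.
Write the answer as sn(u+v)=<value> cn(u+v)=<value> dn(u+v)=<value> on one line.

sn u = 0.9967226223910225, cn u = 0.080895080282815, dn u = 0.588524209619131
sn v = 0.329862231250885, cn v = 0.944029082387925, dn v = 0.9635401486165195
m = k² = 0.657944855044
D = 1 − m·sn²u·sn²v = 0.928878106459044
sn(u+v) = (sn u·cn v·dn v + sn v·cn u·dn u)/D = 0.9223331035083481/0.928878106459044 = 0.9929538624011218
cn(u+v) = (cn u·cn v − sn u·sn v·dn u·dn v)/D = -0.1100735337472083/0.928878106459044 = -0.1185015913086995
dn(u+v) = (dn u·dn v − m·sn u·sn v·cn u·cn v)/D = 0.5505469385654956/0.928878106459044 = 0.5927009526193093

sn(u+v)=0.9929538624 cn(u+v)=-0.1185015913 dn(u+v)=0.5927009526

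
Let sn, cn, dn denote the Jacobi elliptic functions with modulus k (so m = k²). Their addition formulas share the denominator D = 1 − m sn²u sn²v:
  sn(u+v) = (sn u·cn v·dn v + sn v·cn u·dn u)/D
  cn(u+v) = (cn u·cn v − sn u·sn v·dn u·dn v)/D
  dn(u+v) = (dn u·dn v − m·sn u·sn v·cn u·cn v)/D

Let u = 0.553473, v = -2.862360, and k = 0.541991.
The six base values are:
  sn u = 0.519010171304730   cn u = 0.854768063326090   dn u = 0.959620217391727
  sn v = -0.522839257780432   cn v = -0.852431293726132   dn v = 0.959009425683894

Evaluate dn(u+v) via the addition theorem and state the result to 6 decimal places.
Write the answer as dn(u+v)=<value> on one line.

m = k² = 0.293754244081
D = 1 − m·sn²u·sn²v = 0.9783692156869302
dn(u+v) = (dn u·dn v − m·sn u·sn v·cn u·cn v)/D = 0.8622035934619698/0.9783692156869302 = 0.8812660697389191

dn(u+v)=0.881266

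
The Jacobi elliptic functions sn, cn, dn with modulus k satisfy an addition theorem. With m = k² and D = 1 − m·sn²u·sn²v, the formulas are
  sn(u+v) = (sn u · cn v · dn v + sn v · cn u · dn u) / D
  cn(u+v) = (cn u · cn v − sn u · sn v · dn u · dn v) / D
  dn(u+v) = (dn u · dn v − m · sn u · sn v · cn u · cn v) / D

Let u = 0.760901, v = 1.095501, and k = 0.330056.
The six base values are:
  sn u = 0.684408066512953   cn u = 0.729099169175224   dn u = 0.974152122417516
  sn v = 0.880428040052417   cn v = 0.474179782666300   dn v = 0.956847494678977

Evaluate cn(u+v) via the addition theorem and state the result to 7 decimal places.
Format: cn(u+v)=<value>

m = k² = 0.108936963136
D = 1 − m·sn²u·sn²v = 0.9604457426849014
cn(u+v) = (cn u·cn v − sn u·sn v·dn u·dn v)/D = -0.215942373932446/0.9604457426849014 = -0.2248355782480587

cn(u+v)=-0.2248356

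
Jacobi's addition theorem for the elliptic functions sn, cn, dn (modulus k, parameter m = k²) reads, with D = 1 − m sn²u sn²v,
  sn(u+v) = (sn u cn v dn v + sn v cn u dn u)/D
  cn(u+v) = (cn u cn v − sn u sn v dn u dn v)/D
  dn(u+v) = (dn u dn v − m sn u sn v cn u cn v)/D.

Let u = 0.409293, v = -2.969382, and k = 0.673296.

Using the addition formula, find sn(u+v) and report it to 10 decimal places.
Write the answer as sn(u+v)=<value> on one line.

sn u = 0.3933750998953253, cn u = 0.9193780673816093, dn u = 0.9642874585593905
sn v = -0.5999265608409329, cn v = -0.8000550741027585, dn v = 0.914790711934747
m = k² = 0.453327503616
D = 1 − m·sn²u·sn²v = 0.9747522906879663
sn(u+v) = (sn u·cn v·dn v + sn v·cn u·dn u)/D = -0.8197662658228634/0.9747522906879663 = -0.8409995787178751

sn(u+v)=-0.8409995787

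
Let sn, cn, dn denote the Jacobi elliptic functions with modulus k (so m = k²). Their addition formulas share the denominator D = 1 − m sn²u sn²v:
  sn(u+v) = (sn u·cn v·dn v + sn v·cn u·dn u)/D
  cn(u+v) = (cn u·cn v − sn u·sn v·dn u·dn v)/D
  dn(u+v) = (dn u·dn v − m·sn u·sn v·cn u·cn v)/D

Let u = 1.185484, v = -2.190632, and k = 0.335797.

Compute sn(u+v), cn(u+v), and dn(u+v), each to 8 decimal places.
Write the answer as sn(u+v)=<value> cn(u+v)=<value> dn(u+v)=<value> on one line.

sn u = 0.9175553007216116, cn u = 0.3976081866834144, dn u = 0.9513499881315544
sn v = -0.8564717961999709, cn v = -0.5161938224291293, dn v = 0.9577504166076839
m = k² = 0.112759625209
D = 1 − m·sn²u·sn²v = 0.9303623265946495
sn(u+v) = (sn u·cn v·dn v + sn v·cn u·dn u)/D = -0.7775983514872575/0.9303623265946495 = -0.8358016326106572
cn(u+v) = (cn u·cn v − sn u·sn v·dn u·dn v)/D = 0.5107982600899389/0.9303623265946495 = 0.5490315390989484
dn(u+v) = (dn u·dn v − m·sn u·sn v·cn u·cn v)/D = 0.8929685965362368/0.9303623265946495 = 0.9598073471060648

sn(u+v)=-0.83580163 cn(u+v)=0.54903154 dn(u+v)=0.95980735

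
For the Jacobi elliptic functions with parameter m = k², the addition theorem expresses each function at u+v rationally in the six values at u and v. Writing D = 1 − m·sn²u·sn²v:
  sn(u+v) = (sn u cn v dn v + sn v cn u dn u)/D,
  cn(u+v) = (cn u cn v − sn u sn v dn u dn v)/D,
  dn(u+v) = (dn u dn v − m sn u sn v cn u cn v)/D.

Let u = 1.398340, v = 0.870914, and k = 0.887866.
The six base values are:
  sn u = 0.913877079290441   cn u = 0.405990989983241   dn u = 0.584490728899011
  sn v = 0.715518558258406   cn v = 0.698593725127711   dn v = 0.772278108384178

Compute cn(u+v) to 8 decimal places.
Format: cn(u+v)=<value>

cn(u+v)=-0.01740585

m = k² = 0.788306033956
D = 1 − m·sn²u·sn²v = 0.6629361121856991
cn(u+v) = (cn u·cn v − sn u·sn v·dn u·dn v)/D = -0.01153896603752043/0.6629361121856991 = -0.01740584925970691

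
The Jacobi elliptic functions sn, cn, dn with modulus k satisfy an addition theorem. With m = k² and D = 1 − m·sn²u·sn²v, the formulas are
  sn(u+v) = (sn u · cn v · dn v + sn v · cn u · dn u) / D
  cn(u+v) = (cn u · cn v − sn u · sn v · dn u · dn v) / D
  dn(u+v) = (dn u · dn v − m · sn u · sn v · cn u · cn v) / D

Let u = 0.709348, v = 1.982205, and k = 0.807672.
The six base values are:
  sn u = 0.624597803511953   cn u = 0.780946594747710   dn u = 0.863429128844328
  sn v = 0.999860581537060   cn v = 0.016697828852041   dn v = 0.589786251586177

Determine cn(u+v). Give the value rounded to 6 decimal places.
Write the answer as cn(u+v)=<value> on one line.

cn(u+v)=-0.409057

m = k² = 0.652334059584
D = 1 − m·sn²u·sn²v = 0.7455808168383761
cn(u+v) = (cn u·cn v − sn u·sn v·dn u·dn v)/D = -0.3049848720751127/0.7455808168383761 = -0.4090567584187537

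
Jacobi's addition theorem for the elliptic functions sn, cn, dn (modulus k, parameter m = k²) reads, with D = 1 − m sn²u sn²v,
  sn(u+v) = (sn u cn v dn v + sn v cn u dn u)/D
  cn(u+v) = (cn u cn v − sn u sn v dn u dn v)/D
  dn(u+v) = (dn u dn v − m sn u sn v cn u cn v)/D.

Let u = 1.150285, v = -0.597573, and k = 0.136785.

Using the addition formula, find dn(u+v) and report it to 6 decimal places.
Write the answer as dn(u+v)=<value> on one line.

dn(u+v)=0.997422

sn u = 0.9113895320498192, cn u = 0.4115447981326111, dn u = 0.9921989634638742
sn v = -0.5621256061976576, cn v = 0.8270518743446, dn v = 0.9970395548404132
m = k² = 0.018710136225
D = 1 − m·sn²u·sn²v = 0.9950892055136266
dn(u+v) = (dn u·dn v − m·sn u·sn v·cn u·cn v)/D = 0.9925242157716657/0.9950892055136266 = 0.9974223519582479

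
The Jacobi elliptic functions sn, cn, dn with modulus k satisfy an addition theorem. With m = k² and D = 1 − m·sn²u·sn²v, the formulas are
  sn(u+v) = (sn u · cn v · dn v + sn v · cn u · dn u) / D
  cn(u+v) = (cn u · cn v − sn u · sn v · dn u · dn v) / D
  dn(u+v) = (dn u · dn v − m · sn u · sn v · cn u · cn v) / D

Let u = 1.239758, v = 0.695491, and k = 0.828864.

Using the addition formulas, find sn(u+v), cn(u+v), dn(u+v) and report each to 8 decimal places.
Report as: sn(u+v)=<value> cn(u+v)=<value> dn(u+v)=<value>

sn(u+v)=0.99768643 cn(u+v)=0.06798375 dn(u+v)=0.56228081

sn u = 0.8817958564618096, cn u = 0.4716312834479746, dn u = 0.6824965219232677
sn v = 0.6138215770934758, cn v = 0.7894447868562299, dn v = 0.8608997610547499
m = k² = 0.687015530496
D = 1 − m·sn²u·sn²v = 0.798726330876083
sn(u+v) = (sn u·cn v·dn v + sn v·cn u·dn u)/D = 0.7968784203082438/0.798726330876083 = 0.9976864283842848
cn(u+v) = (cn u·cn v − sn u·sn v·dn u·dn v)/D = 0.05430041327474403/0.798726330876083 = 0.06798375260170103
dn(u+v) = (dn u·dn v − m·sn u·sn v·cn u·cn v)/D = 0.4491084898153245/0.798726330876083 = 0.5622808119055244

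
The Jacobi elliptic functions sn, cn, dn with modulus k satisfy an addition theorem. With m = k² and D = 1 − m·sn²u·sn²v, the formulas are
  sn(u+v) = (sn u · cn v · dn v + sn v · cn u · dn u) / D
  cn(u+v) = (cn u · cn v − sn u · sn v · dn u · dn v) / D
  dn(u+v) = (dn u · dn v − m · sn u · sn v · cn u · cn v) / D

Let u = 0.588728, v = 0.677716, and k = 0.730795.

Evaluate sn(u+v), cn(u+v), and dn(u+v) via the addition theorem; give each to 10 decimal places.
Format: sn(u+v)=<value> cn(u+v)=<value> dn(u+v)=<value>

sn(u+v)=0.9066521077 cn(u+v)=0.4218790771 dn(u+v)=0.7489939574

sn u = 0.5412278762724615, cn u = 0.8408759634723787, dn u = 0.9184545107141685
sn v = 0.6072892587084905, cn v = 0.7944808092441831, dn v = 0.8961239035845572
m = k² = 0.534061332025
D = 1 − m·sn²u·sn²v = 0.9423044060956146
sn(u+v) = (sn u·cn v·dn v + sn v·cn u·dn u)/D = 0.8543422758528694/0.9423044060956146 = 0.9066521076695255
cn(u+v) = (cn u·cn v − sn u·sn v·dn u·dn v)/D = 0.3975385131502965/0.9423044060956146 = 0.4218790770569301
dn(u+v) = (dn u·dn v − m·sn u·sn v·cn u·cn v)/D = 0.7057803062401828/0.9423044060956146 = 0.7489939574458151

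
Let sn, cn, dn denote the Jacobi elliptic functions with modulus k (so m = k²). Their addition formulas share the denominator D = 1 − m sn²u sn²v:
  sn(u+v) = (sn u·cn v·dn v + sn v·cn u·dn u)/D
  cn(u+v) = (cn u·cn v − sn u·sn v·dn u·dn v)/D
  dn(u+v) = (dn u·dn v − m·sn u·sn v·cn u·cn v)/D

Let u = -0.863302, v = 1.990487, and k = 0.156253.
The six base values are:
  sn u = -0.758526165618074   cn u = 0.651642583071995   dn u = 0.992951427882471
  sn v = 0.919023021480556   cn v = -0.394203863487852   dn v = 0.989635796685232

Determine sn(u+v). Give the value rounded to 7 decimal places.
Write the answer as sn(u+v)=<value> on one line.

sn(u+v)=0.9012613

m = k² = 0.024415000009
D = 1 − m·sn²u·sn²v = 0.9881354671543927
sn(u+v) = (sn u·cn v·dn v + sn v·cn u·dn u)/D = 0.8905682289894403/0.9881354671543927 = 0.9012612729650074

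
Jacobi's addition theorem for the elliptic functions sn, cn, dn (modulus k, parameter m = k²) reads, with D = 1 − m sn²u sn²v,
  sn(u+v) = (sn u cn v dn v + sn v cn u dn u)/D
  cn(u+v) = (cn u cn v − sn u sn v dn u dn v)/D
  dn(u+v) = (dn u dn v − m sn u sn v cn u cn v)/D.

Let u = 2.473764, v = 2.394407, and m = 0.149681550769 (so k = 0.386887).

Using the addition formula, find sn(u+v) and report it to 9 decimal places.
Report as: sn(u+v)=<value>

sn u = 0.7070928302213835, cn u = -0.7071207318764694, dn u = 0.9618535115858854
sn v = 0.7588028081833926, cn v = -0.651320426743241, dn v = 0.9559372897758943
m = k² = 0.149681550769
D = 1 − m·sn²u·sn²v = 0.9569097513529058
sn(u+v) = (sn u·cn v·dn v + sn v·cn u·dn u)/D = -0.9563483059354134/0.9569097513529058 = -0.9994132723418288

sn(u+v)=-0.999413272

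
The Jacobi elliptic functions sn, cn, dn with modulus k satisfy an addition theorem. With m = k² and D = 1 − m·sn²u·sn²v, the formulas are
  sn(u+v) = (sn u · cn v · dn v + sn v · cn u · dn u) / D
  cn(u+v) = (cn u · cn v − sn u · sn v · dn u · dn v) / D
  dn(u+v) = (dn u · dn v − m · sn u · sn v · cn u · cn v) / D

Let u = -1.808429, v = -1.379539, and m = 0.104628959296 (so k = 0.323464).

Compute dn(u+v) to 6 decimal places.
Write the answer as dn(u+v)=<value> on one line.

dn(u+v)=0.999912

sn u = -0.9831874431961519, cn u = -0.1825991553688392, dn u = 0.9480820780444884
sn v = -0.9753410544039561, cn v = 0.2207030303239605, dn v = 0.9489296598129213
m = k² = 0.104628959296
D = 1 − m·sn²u·sn²v = 0.9037861568549634
dn(u+v) = (dn u·dn v − m·sn u·sn v·cn u·cn v)/D = 0.9037066511621038/0.9037861568549634 = 0.9999120304153184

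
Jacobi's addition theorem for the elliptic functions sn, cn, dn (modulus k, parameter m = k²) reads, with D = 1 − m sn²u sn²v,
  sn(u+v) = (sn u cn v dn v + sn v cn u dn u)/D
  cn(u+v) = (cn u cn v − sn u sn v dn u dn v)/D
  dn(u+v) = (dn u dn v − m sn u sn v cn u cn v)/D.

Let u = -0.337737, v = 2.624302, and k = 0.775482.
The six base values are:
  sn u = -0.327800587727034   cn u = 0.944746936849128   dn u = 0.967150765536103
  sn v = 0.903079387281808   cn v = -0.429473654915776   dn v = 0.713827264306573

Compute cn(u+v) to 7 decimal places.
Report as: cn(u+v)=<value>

m = k² = 0.601372332324
D = 1 − m·sn²u·sn²v = 0.9472994972256851
cn(u+v) = (cn u·cn v − sn u·sn v·dn u·dn v)/D = -0.2013711791976659/0.9472994972256851 = -0.2125739323069557

cn(u+v)=-0.2125739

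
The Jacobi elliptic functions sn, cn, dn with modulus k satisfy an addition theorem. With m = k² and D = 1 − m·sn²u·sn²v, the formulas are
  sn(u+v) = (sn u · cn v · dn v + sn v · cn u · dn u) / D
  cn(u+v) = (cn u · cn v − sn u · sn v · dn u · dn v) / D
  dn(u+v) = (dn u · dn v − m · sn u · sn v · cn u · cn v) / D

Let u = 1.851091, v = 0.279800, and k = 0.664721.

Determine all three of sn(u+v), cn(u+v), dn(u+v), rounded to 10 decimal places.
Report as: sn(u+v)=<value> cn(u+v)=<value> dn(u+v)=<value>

sn u = 0.9994748858372332, cn u = -0.0324029717873175, dn u = 0.7474021125972304
sn v = 0.2746392449193724, cn v = 0.9615473390063107, dn v = 0.9831949978235746
m = k² = 0.441854007841
D = 1 − m·sn²u·sn²v = 0.9667073961409934
sn(u+v) = (sn u·cn v·dn v + sn v·cn u·dn u)/D = 0.9382408701262656/0.9667073961409934 = 0.9705531103533876
cn(u+v) = (cn u·cn v − sn u·sn v·dn u·dn v)/D = -0.2328674717052762/0.9667073961409934 = -0.2408872349946443
dn(u+v) = (dn u·dn v − m·sn u·sn v·cn u·cn v)/D = 0.7386209480046277/0.9667073961409934 = 0.7640584430750548

sn(u+v)=0.9705531104 cn(u+v)=-0.2408872350 dn(u+v)=0.7640584431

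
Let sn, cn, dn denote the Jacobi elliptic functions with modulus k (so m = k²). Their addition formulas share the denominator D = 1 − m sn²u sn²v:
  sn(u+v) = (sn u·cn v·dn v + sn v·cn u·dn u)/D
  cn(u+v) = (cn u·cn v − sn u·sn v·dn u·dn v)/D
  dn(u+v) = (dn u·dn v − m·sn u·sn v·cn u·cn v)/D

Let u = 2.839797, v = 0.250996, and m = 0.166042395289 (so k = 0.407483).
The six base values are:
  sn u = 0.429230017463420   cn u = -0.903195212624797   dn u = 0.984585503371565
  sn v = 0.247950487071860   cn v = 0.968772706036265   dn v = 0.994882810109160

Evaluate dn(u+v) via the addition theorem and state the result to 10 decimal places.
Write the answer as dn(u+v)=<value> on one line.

dn(u+v)=0.9968844978

m = k² = 0.166042395289
D = 1 − m·sn²u·sn²v = 0.9981192585624841
dn(u+v) = (dn u·dn v − m·sn u·sn v·cn u·cn v)/D = 0.9950096158550437/0.9981192585624841 = 0.9968844978385458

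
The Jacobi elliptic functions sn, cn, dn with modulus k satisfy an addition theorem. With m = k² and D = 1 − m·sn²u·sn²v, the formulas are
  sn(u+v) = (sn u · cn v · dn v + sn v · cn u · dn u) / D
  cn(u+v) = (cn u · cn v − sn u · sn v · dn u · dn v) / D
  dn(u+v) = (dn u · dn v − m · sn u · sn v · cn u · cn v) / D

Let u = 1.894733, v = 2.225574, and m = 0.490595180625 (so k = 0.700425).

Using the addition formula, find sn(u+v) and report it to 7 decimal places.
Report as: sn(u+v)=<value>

sn u = 0.9993995864722366, cn u = -0.034647749697817, dn u = 0.7141384757058025
sn v = 0.9627155803411751, cn v = -0.270515639785123, dn v = 0.7384483343448359
m = k² = 0.490595180625
D = 1 − m·sn²u·sn²v = 0.5458517875073271
sn(u+v) = (sn u·cn v·dn v + sn v·cn u·dn u)/D = -0.223462635816964/0.5458517875073271 = -0.4093833544769044

sn(u+v)=-0.4093834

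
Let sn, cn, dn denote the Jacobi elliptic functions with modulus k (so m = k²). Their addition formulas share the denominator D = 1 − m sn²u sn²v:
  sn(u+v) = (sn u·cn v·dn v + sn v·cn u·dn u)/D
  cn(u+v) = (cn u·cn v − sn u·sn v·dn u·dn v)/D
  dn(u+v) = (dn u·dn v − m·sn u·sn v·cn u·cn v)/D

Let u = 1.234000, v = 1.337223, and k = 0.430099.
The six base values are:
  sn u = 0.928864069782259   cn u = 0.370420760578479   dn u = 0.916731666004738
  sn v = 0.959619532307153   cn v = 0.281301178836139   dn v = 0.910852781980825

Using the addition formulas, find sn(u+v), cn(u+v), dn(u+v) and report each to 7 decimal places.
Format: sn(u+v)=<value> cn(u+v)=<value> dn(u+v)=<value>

m = k² = 0.184985149801
D = 1 − m·sn²u·sn²v = 0.8530263933777719
sn(u+v) = (sn u·cn v·dn v + sn v·cn u·dn u)/D = 0.5638614169490929/0.8530263933777719 = 0.6610128611804639
cn(u+v) = (cn u·cn v − sn u·sn v·dn u·dn v)/D = -0.6400893142954742/0.8530263933777719 = -0.7503745713668719
dn(u+v) = (dn u·dn v − m·sn u·sn v·cn u·cn v)/D = 0.817826329500926/0.8530263933777719 = 0.9587350823490205

sn(u+v)=0.6610129 cn(u+v)=-0.7503746 dn(u+v)=0.9587351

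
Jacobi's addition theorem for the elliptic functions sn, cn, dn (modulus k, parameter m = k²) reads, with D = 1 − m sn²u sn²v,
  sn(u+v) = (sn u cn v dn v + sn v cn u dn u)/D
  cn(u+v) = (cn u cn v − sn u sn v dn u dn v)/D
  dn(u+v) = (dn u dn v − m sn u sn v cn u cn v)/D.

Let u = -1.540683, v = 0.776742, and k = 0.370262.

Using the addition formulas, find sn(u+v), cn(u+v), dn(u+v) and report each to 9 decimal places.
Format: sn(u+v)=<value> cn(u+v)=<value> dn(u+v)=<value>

sn(u+v)=-0.685214962 cn(u+v)=0.728340892 dn(u+v)=0.967280575

sn u = -0.9966181209252526, cn u = 0.08217250783211203, dn u = 0.929425496589347
sn v = 0.6941766001130431, cn v = 0.7198047289755023, dn v = 0.9664041649720834
m = k² = 0.137093948644
D = 1 − m·sn²u·sn²v = 0.934383088592449
sn(u+v) = (sn u·cn v·dn v + sn v·cn u·dn u)/D = -0.6402532726835643/0.934383088592449 = -0.6852149621500956
cn(u+v) = (cn u·cn v − sn u·sn v·dn u·dn v)/D = 0.6805494126553558/0.934383088592449 = 0.7283408924711306
dn(u+v) = (dn u·dn v − m·sn u·sn v·cn u·cn v)/D = 0.9038106116515225/0.934383088592449 = 0.9672805754789711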